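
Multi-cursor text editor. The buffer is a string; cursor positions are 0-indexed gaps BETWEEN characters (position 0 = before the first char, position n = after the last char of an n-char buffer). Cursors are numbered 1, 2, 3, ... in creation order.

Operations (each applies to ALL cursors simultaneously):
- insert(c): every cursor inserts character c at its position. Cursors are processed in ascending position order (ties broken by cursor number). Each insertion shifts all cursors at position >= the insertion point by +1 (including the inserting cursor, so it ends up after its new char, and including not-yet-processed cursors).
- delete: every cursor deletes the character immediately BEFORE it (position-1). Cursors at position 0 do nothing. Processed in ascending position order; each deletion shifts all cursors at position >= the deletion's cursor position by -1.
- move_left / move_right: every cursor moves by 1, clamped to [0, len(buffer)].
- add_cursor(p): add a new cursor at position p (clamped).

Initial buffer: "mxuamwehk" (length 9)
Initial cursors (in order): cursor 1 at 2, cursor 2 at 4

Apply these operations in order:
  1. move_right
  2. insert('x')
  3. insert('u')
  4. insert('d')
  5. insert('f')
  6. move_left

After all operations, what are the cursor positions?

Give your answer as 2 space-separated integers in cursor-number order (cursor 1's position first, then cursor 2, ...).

Answer: 6 12

Derivation:
After op 1 (move_right): buffer="mxuamwehk" (len 9), cursors c1@3 c2@5, authorship .........
After op 2 (insert('x')): buffer="mxuxamxwehk" (len 11), cursors c1@4 c2@7, authorship ...1..2....
After op 3 (insert('u')): buffer="mxuxuamxuwehk" (len 13), cursors c1@5 c2@9, authorship ...11..22....
After op 4 (insert('d')): buffer="mxuxudamxudwehk" (len 15), cursors c1@6 c2@11, authorship ...111..222....
After op 5 (insert('f')): buffer="mxuxudfamxudfwehk" (len 17), cursors c1@7 c2@13, authorship ...1111..2222....
After op 6 (move_left): buffer="mxuxudfamxudfwehk" (len 17), cursors c1@6 c2@12, authorship ...1111..2222....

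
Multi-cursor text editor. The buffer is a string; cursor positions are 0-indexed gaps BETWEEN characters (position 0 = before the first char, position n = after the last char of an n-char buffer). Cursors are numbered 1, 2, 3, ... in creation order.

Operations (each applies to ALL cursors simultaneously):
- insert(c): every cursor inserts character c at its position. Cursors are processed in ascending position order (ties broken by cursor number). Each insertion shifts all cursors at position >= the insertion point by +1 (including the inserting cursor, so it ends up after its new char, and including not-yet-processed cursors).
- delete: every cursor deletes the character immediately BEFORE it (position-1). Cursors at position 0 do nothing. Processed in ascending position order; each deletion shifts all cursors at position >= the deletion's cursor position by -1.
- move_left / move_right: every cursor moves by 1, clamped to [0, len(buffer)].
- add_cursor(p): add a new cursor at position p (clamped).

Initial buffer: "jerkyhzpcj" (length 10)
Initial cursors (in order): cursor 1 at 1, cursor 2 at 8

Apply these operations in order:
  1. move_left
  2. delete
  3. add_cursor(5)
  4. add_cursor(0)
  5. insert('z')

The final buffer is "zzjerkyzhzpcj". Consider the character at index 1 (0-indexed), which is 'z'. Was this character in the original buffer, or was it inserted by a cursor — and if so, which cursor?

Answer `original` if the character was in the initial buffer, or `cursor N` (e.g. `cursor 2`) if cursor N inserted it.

Answer: cursor 4

Derivation:
After op 1 (move_left): buffer="jerkyhzpcj" (len 10), cursors c1@0 c2@7, authorship ..........
After op 2 (delete): buffer="jerkyhpcj" (len 9), cursors c1@0 c2@6, authorship .........
After op 3 (add_cursor(5)): buffer="jerkyhpcj" (len 9), cursors c1@0 c3@5 c2@6, authorship .........
After op 4 (add_cursor(0)): buffer="jerkyhpcj" (len 9), cursors c1@0 c4@0 c3@5 c2@6, authorship .........
After op 5 (insert('z')): buffer="zzjerkyzhzpcj" (len 13), cursors c1@2 c4@2 c3@8 c2@10, authorship 14.....3.2...
Authorship (.=original, N=cursor N): 1 4 . . . . . 3 . 2 . . .
Index 1: author = 4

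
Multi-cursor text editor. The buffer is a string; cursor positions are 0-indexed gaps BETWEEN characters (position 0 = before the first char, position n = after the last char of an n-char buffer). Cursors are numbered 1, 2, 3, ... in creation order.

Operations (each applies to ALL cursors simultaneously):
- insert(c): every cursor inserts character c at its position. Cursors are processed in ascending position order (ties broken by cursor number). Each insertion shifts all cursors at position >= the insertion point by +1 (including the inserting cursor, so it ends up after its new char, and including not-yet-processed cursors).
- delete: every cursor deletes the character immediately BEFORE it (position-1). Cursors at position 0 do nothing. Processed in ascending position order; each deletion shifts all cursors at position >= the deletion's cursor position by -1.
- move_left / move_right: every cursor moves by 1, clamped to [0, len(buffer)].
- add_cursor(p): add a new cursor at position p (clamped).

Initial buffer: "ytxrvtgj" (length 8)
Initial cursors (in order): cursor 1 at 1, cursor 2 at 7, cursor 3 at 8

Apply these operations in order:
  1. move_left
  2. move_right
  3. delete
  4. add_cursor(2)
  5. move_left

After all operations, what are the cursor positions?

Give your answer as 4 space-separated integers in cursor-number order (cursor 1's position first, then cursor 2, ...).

After op 1 (move_left): buffer="ytxrvtgj" (len 8), cursors c1@0 c2@6 c3@7, authorship ........
After op 2 (move_right): buffer="ytxrvtgj" (len 8), cursors c1@1 c2@7 c3@8, authorship ........
After op 3 (delete): buffer="txrvt" (len 5), cursors c1@0 c2@5 c3@5, authorship .....
After op 4 (add_cursor(2)): buffer="txrvt" (len 5), cursors c1@0 c4@2 c2@5 c3@5, authorship .....
After op 5 (move_left): buffer="txrvt" (len 5), cursors c1@0 c4@1 c2@4 c3@4, authorship .....

Answer: 0 4 4 1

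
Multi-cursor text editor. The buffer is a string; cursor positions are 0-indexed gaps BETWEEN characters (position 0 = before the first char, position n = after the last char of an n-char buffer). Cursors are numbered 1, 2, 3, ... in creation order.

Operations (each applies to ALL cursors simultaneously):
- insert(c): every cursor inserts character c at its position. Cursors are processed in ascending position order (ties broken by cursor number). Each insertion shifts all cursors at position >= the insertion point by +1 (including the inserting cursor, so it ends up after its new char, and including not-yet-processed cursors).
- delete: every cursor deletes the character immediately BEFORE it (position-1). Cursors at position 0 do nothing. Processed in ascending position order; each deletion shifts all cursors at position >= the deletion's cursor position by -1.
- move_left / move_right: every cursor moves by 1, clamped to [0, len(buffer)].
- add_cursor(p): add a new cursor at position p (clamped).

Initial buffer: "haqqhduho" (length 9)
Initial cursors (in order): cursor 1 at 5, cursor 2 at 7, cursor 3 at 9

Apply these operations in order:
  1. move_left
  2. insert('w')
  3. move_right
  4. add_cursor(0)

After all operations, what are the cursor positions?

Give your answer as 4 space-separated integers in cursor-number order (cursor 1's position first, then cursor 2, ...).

After op 1 (move_left): buffer="haqqhduho" (len 9), cursors c1@4 c2@6 c3@8, authorship .........
After op 2 (insert('w')): buffer="haqqwhdwuhwo" (len 12), cursors c1@5 c2@8 c3@11, authorship ....1..2..3.
After op 3 (move_right): buffer="haqqwhdwuhwo" (len 12), cursors c1@6 c2@9 c3@12, authorship ....1..2..3.
After op 4 (add_cursor(0)): buffer="haqqwhdwuhwo" (len 12), cursors c4@0 c1@6 c2@9 c3@12, authorship ....1..2..3.

Answer: 6 9 12 0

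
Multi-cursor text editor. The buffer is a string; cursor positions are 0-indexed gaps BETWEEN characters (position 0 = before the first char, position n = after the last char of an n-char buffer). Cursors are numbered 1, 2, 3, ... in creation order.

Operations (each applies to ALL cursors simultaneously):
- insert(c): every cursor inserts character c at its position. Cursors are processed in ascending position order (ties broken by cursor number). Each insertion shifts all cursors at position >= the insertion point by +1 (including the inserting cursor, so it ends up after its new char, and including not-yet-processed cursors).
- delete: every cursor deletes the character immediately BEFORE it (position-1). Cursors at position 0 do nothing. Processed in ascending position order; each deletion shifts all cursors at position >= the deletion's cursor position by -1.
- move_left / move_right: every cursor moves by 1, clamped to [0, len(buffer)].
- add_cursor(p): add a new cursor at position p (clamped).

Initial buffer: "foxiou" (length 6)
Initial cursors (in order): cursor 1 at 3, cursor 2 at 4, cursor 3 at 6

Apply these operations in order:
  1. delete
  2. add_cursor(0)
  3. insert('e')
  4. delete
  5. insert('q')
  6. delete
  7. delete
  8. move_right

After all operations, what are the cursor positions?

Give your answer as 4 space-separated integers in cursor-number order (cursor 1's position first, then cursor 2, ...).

After op 1 (delete): buffer="foo" (len 3), cursors c1@2 c2@2 c3@3, authorship ...
After op 2 (add_cursor(0)): buffer="foo" (len 3), cursors c4@0 c1@2 c2@2 c3@3, authorship ...
After op 3 (insert('e')): buffer="efoeeoe" (len 7), cursors c4@1 c1@5 c2@5 c3@7, authorship 4..12.3
After op 4 (delete): buffer="foo" (len 3), cursors c4@0 c1@2 c2@2 c3@3, authorship ...
After op 5 (insert('q')): buffer="qfoqqoq" (len 7), cursors c4@1 c1@5 c2@5 c3@7, authorship 4..12.3
After op 6 (delete): buffer="foo" (len 3), cursors c4@0 c1@2 c2@2 c3@3, authorship ...
After op 7 (delete): buffer="" (len 0), cursors c1@0 c2@0 c3@0 c4@0, authorship 
After op 8 (move_right): buffer="" (len 0), cursors c1@0 c2@0 c3@0 c4@0, authorship 

Answer: 0 0 0 0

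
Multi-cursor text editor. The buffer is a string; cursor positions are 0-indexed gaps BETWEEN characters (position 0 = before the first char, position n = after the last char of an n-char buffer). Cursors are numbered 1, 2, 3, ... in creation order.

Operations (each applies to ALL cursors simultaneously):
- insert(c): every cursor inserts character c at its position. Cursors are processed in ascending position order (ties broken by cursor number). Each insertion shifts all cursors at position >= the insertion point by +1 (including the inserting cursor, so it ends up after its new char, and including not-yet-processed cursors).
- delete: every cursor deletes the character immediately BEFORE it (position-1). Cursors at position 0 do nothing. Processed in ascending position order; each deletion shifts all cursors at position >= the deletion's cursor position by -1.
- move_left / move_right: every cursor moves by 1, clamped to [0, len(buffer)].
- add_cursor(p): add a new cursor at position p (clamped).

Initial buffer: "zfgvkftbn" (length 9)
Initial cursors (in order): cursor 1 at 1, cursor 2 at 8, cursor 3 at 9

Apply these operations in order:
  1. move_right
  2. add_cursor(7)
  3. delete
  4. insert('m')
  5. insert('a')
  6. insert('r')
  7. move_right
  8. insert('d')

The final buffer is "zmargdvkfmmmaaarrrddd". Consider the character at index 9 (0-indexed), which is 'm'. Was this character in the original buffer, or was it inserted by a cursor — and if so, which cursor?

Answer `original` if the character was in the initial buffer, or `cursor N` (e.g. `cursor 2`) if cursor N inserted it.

After op 1 (move_right): buffer="zfgvkftbn" (len 9), cursors c1@2 c2@9 c3@9, authorship .........
After op 2 (add_cursor(7)): buffer="zfgvkftbn" (len 9), cursors c1@2 c4@7 c2@9 c3@9, authorship .........
After op 3 (delete): buffer="zgvkf" (len 5), cursors c1@1 c2@5 c3@5 c4@5, authorship .....
After op 4 (insert('m')): buffer="zmgvkfmmm" (len 9), cursors c1@2 c2@9 c3@9 c4@9, authorship .1....234
After op 5 (insert('a')): buffer="zmagvkfmmmaaa" (len 13), cursors c1@3 c2@13 c3@13 c4@13, authorship .11....234234
After op 6 (insert('r')): buffer="zmargvkfmmmaaarrr" (len 17), cursors c1@4 c2@17 c3@17 c4@17, authorship .111....234234234
After op 7 (move_right): buffer="zmargvkfmmmaaarrr" (len 17), cursors c1@5 c2@17 c3@17 c4@17, authorship .111....234234234
After op 8 (insert('d')): buffer="zmargdvkfmmmaaarrrddd" (len 21), cursors c1@6 c2@21 c3@21 c4@21, authorship .111.1...234234234234
Authorship (.=original, N=cursor N): . 1 1 1 . 1 . . . 2 3 4 2 3 4 2 3 4 2 3 4
Index 9: author = 2

Answer: cursor 2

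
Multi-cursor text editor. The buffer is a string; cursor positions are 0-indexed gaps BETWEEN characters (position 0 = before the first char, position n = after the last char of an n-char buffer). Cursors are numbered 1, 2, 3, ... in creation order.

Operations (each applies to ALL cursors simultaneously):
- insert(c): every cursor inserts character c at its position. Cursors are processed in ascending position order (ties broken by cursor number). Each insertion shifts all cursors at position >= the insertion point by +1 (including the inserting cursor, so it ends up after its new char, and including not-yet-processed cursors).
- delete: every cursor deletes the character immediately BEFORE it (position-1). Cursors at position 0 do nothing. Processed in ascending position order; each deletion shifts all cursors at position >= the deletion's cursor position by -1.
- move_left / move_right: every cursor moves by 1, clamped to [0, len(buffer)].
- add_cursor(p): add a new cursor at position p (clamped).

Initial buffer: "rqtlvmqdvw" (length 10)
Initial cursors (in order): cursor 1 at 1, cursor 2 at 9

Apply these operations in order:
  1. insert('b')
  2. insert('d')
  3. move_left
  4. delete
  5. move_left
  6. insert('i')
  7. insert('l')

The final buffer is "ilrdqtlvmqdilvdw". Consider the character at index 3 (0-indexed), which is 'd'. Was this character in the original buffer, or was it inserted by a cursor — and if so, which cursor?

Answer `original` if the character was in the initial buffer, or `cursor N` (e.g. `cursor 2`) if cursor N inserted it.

After op 1 (insert('b')): buffer="rbqtlvmqdvbw" (len 12), cursors c1@2 c2@11, authorship .1........2.
After op 2 (insert('d')): buffer="rbdqtlvmqdvbdw" (len 14), cursors c1@3 c2@13, authorship .11........22.
After op 3 (move_left): buffer="rbdqtlvmqdvbdw" (len 14), cursors c1@2 c2@12, authorship .11........22.
After op 4 (delete): buffer="rdqtlvmqdvdw" (len 12), cursors c1@1 c2@10, authorship .1........2.
After op 5 (move_left): buffer="rdqtlvmqdvdw" (len 12), cursors c1@0 c2@9, authorship .1........2.
After op 6 (insert('i')): buffer="irdqtlvmqdivdw" (len 14), cursors c1@1 c2@11, authorship 1.1.......2.2.
After op 7 (insert('l')): buffer="ilrdqtlvmqdilvdw" (len 16), cursors c1@2 c2@13, authorship 11.1.......22.2.
Authorship (.=original, N=cursor N): 1 1 . 1 . . . . . . . 2 2 . 2 .
Index 3: author = 1

Answer: cursor 1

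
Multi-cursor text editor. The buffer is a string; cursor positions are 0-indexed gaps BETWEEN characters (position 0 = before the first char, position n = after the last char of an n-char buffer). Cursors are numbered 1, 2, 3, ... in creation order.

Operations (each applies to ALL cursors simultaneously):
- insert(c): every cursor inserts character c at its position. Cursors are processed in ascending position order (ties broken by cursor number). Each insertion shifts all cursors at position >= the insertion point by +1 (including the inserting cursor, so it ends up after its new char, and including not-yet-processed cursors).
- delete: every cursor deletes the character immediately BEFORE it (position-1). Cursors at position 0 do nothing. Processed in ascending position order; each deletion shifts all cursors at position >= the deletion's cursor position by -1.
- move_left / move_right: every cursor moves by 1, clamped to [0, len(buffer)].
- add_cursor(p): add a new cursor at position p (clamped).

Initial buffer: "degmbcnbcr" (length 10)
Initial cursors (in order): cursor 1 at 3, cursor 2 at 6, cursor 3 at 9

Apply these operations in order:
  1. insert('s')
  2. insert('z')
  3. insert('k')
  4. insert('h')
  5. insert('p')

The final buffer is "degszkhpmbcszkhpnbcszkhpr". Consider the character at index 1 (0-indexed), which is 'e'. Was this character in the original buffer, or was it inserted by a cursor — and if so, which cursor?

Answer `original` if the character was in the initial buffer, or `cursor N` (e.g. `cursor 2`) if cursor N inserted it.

After op 1 (insert('s')): buffer="degsmbcsnbcsr" (len 13), cursors c1@4 c2@8 c3@12, authorship ...1...2...3.
After op 2 (insert('z')): buffer="degszmbcsznbcszr" (len 16), cursors c1@5 c2@10 c3@15, authorship ...11...22...33.
After op 3 (insert('k')): buffer="degszkmbcszknbcszkr" (len 19), cursors c1@6 c2@12 c3@18, authorship ...111...222...333.
After op 4 (insert('h')): buffer="degszkhmbcszkhnbcszkhr" (len 22), cursors c1@7 c2@14 c3@21, authorship ...1111...2222...3333.
After op 5 (insert('p')): buffer="degszkhpmbcszkhpnbcszkhpr" (len 25), cursors c1@8 c2@16 c3@24, authorship ...11111...22222...33333.
Authorship (.=original, N=cursor N): . . . 1 1 1 1 1 . . . 2 2 2 2 2 . . . 3 3 3 3 3 .
Index 1: author = original

Answer: original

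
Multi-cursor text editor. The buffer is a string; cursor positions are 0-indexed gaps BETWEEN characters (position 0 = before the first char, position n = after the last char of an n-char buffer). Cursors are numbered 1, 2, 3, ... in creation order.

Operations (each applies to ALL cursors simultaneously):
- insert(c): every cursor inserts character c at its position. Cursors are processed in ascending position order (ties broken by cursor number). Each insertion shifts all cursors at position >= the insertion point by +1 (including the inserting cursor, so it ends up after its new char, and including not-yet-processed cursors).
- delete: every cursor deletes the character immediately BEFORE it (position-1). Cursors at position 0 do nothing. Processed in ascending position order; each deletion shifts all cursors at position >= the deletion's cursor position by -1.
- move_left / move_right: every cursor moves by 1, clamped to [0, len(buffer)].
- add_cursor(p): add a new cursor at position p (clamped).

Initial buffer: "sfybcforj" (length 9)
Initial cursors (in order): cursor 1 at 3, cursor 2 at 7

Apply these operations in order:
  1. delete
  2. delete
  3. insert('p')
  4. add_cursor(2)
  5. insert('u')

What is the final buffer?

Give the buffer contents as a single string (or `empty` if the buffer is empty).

After op 1 (delete): buffer="sfbcfrj" (len 7), cursors c1@2 c2@5, authorship .......
After op 2 (delete): buffer="sbcrj" (len 5), cursors c1@1 c2@3, authorship .....
After op 3 (insert('p')): buffer="spbcprj" (len 7), cursors c1@2 c2@5, authorship .1..2..
After op 4 (add_cursor(2)): buffer="spbcprj" (len 7), cursors c1@2 c3@2 c2@5, authorship .1..2..
After op 5 (insert('u')): buffer="spuubcpurj" (len 10), cursors c1@4 c3@4 c2@8, authorship .113..22..

Answer: spuubcpurj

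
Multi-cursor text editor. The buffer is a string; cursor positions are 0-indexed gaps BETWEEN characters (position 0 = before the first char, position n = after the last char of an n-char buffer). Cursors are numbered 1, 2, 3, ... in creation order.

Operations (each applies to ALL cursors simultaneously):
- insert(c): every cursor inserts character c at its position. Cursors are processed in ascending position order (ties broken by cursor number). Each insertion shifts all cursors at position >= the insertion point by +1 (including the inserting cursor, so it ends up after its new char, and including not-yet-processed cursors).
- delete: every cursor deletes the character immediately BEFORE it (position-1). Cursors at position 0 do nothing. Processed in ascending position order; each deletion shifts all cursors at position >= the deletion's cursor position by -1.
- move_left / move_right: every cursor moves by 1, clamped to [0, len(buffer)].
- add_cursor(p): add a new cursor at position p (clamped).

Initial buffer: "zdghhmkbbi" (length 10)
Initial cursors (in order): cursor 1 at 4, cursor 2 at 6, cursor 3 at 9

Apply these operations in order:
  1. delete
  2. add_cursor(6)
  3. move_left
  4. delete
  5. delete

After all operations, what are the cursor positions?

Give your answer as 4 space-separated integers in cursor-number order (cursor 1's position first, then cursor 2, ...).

Answer: 0 0 0 0

Derivation:
After op 1 (delete): buffer="zdghkbi" (len 7), cursors c1@3 c2@4 c3@6, authorship .......
After op 2 (add_cursor(6)): buffer="zdghkbi" (len 7), cursors c1@3 c2@4 c3@6 c4@6, authorship .......
After op 3 (move_left): buffer="zdghkbi" (len 7), cursors c1@2 c2@3 c3@5 c4@5, authorship .......
After op 4 (delete): buffer="zbi" (len 3), cursors c1@1 c2@1 c3@1 c4@1, authorship ...
After op 5 (delete): buffer="bi" (len 2), cursors c1@0 c2@0 c3@0 c4@0, authorship ..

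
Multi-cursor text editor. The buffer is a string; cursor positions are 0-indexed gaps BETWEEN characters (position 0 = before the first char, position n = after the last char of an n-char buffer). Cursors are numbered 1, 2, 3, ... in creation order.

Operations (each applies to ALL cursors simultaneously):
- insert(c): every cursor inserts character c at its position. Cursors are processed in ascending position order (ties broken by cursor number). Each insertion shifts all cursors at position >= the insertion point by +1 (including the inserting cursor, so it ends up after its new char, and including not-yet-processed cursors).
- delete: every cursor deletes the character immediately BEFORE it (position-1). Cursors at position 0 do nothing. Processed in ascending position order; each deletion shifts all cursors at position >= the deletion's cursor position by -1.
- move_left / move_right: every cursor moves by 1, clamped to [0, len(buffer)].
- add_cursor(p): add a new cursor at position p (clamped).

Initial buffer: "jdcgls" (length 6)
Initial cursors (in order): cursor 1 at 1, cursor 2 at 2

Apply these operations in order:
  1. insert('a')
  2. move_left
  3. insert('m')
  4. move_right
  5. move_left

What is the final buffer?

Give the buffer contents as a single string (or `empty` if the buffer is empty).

Answer: jmadmacgls

Derivation:
After op 1 (insert('a')): buffer="jadacgls" (len 8), cursors c1@2 c2@4, authorship .1.2....
After op 2 (move_left): buffer="jadacgls" (len 8), cursors c1@1 c2@3, authorship .1.2....
After op 3 (insert('m')): buffer="jmadmacgls" (len 10), cursors c1@2 c2@5, authorship .11.22....
After op 4 (move_right): buffer="jmadmacgls" (len 10), cursors c1@3 c2@6, authorship .11.22....
After op 5 (move_left): buffer="jmadmacgls" (len 10), cursors c1@2 c2@5, authorship .11.22....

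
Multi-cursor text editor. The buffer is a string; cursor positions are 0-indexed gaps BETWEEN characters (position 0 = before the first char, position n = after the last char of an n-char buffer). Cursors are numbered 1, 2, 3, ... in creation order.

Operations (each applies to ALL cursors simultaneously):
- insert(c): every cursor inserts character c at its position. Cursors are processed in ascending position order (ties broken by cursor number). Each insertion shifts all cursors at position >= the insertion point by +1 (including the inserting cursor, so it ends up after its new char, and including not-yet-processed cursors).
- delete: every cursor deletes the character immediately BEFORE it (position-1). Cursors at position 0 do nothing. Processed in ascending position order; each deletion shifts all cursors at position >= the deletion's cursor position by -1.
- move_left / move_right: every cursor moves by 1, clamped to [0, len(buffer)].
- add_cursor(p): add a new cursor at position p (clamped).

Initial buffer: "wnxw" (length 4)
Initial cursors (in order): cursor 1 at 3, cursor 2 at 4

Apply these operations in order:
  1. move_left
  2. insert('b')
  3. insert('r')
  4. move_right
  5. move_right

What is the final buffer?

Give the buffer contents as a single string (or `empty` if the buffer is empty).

Answer: wnbrxbrw

Derivation:
After op 1 (move_left): buffer="wnxw" (len 4), cursors c1@2 c2@3, authorship ....
After op 2 (insert('b')): buffer="wnbxbw" (len 6), cursors c1@3 c2@5, authorship ..1.2.
After op 3 (insert('r')): buffer="wnbrxbrw" (len 8), cursors c1@4 c2@7, authorship ..11.22.
After op 4 (move_right): buffer="wnbrxbrw" (len 8), cursors c1@5 c2@8, authorship ..11.22.
After op 5 (move_right): buffer="wnbrxbrw" (len 8), cursors c1@6 c2@8, authorship ..11.22.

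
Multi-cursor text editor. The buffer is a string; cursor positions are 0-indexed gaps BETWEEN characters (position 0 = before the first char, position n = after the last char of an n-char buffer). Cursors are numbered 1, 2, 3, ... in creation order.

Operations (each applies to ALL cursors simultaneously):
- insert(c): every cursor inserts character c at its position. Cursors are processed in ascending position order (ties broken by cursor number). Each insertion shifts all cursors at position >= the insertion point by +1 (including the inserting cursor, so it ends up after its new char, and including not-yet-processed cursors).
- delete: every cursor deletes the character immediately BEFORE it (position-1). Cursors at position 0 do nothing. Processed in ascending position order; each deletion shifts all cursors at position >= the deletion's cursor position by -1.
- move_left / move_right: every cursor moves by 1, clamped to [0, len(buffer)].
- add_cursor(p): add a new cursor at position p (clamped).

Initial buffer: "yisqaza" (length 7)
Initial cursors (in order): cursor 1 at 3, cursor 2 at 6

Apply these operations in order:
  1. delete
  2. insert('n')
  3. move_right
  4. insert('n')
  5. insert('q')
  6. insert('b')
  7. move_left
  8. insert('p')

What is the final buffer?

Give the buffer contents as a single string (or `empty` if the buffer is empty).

After op 1 (delete): buffer="yiqaa" (len 5), cursors c1@2 c2@4, authorship .....
After op 2 (insert('n')): buffer="yinqana" (len 7), cursors c1@3 c2@6, authorship ..1..2.
After op 3 (move_right): buffer="yinqana" (len 7), cursors c1@4 c2@7, authorship ..1..2.
After op 4 (insert('n')): buffer="yinqnanan" (len 9), cursors c1@5 c2@9, authorship ..1.1.2.2
After op 5 (insert('q')): buffer="yinqnqananq" (len 11), cursors c1@6 c2@11, authorship ..1.11.2.22
After op 6 (insert('b')): buffer="yinqnqbananqb" (len 13), cursors c1@7 c2@13, authorship ..1.111.2.222
After op 7 (move_left): buffer="yinqnqbananqb" (len 13), cursors c1@6 c2@12, authorship ..1.111.2.222
After op 8 (insert('p')): buffer="yinqnqpbananqpb" (len 15), cursors c1@7 c2@14, authorship ..1.1111.2.2222

Answer: yinqnqpbananqpb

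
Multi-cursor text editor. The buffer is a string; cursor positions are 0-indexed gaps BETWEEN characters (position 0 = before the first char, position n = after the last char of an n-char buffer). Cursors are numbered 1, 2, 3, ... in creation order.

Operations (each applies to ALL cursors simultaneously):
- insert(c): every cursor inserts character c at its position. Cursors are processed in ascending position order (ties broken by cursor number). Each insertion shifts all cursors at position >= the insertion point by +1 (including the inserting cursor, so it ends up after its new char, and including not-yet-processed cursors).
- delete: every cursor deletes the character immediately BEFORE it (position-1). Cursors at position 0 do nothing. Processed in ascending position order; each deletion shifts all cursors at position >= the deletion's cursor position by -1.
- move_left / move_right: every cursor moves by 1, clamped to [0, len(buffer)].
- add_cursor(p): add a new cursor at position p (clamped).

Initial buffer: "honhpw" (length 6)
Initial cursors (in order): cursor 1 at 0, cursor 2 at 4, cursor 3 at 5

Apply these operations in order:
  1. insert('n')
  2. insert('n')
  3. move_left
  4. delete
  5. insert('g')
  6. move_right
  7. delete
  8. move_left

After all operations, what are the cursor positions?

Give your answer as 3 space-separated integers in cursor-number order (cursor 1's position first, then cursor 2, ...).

After op 1 (insert('n')): buffer="nhonhnpnw" (len 9), cursors c1@1 c2@6 c3@8, authorship 1....2.3.
After op 2 (insert('n')): buffer="nnhonhnnpnnw" (len 12), cursors c1@2 c2@8 c3@11, authorship 11....22.33.
After op 3 (move_left): buffer="nnhonhnnpnnw" (len 12), cursors c1@1 c2@7 c3@10, authorship 11....22.33.
After op 4 (delete): buffer="nhonhnpnw" (len 9), cursors c1@0 c2@5 c3@7, authorship 1....2.3.
After op 5 (insert('g')): buffer="gnhonhgnpgnw" (len 12), cursors c1@1 c2@7 c3@10, authorship 11....22.33.
After op 6 (move_right): buffer="gnhonhgnpgnw" (len 12), cursors c1@2 c2@8 c3@11, authorship 11....22.33.
After op 7 (delete): buffer="ghonhgpgw" (len 9), cursors c1@1 c2@6 c3@8, authorship 1....2.3.
After op 8 (move_left): buffer="ghonhgpgw" (len 9), cursors c1@0 c2@5 c3@7, authorship 1....2.3.

Answer: 0 5 7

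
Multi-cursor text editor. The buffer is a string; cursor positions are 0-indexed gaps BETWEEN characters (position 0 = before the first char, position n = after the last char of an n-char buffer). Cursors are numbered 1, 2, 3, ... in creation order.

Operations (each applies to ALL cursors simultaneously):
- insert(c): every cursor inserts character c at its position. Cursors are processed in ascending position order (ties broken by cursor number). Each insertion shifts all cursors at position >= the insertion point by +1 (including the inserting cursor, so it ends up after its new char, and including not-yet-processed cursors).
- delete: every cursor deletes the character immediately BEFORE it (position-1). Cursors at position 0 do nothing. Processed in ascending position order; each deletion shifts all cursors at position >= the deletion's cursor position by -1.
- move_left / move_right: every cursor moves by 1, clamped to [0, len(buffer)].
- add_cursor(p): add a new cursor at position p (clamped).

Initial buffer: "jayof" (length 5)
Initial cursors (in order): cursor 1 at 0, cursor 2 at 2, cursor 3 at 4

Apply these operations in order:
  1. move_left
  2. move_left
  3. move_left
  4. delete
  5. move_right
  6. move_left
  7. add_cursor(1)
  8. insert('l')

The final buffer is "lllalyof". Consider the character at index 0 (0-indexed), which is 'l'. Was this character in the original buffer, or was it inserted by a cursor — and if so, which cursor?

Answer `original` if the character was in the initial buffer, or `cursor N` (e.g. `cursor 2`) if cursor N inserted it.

After op 1 (move_left): buffer="jayof" (len 5), cursors c1@0 c2@1 c3@3, authorship .....
After op 2 (move_left): buffer="jayof" (len 5), cursors c1@0 c2@0 c3@2, authorship .....
After op 3 (move_left): buffer="jayof" (len 5), cursors c1@0 c2@0 c3@1, authorship .....
After op 4 (delete): buffer="ayof" (len 4), cursors c1@0 c2@0 c3@0, authorship ....
After op 5 (move_right): buffer="ayof" (len 4), cursors c1@1 c2@1 c3@1, authorship ....
After op 6 (move_left): buffer="ayof" (len 4), cursors c1@0 c2@0 c3@0, authorship ....
After op 7 (add_cursor(1)): buffer="ayof" (len 4), cursors c1@0 c2@0 c3@0 c4@1, authorship ....
After op 8 (insert('l')): buffer="lllalyof" (len 8), cursors c1@3 c2@3 c3@3 c4@5, authorship 123.4...
Authorship (.=original, N=cursor N): 1 2 3 . 4 . . .
Index 0: author = 1

Answer: cursor 1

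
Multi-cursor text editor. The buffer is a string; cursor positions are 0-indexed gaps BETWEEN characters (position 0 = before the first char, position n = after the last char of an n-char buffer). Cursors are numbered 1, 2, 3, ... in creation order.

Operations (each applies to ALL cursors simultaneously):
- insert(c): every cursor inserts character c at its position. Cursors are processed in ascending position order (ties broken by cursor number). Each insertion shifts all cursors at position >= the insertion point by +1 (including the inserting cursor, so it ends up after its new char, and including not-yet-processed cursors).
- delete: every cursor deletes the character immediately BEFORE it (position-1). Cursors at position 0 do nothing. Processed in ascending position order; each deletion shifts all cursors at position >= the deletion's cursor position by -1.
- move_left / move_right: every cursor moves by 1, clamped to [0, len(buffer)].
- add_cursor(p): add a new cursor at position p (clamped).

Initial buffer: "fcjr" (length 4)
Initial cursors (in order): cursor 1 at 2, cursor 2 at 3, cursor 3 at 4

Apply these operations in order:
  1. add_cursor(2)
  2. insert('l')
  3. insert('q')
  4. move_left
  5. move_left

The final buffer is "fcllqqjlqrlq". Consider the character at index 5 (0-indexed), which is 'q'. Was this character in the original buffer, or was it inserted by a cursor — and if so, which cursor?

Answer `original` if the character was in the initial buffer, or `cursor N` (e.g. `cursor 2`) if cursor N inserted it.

After op 1 (add_cursor(2)): buffer="fcjr" (len 4), cursors c1@2 c4@2 c2@3 c3@4, authorship ....
After op 2 (insert('l')): buffer="fclljlrl" (len 8), cursors c1@4 c4@4 c2@6 c3@8, authorship ..14.2.3
After op 3 (insert('q')): buffer="fcllqqjlqrlq" (len 12), cursors c1@6 c4@6 c2@9 c3@12, authorship ..1414.22.33
After op 4 (move_left): buffer="fcllqqjlqrlq" (len 12), cursors c1@5 c4@5 c2@8 c3@11, authorship ..1414.22.33
After op 5 (move_left): buffer="fcllqqjlqrlq" (len 12), cursors c1@4 c4@4 c2@7 c3@10, authorship ..1414.22.33
Authorship (.=original, N=cursor N): . . 1 4 1 4 . 2 2 . 3 3
Index 5: author = 4

Answer: cursor 4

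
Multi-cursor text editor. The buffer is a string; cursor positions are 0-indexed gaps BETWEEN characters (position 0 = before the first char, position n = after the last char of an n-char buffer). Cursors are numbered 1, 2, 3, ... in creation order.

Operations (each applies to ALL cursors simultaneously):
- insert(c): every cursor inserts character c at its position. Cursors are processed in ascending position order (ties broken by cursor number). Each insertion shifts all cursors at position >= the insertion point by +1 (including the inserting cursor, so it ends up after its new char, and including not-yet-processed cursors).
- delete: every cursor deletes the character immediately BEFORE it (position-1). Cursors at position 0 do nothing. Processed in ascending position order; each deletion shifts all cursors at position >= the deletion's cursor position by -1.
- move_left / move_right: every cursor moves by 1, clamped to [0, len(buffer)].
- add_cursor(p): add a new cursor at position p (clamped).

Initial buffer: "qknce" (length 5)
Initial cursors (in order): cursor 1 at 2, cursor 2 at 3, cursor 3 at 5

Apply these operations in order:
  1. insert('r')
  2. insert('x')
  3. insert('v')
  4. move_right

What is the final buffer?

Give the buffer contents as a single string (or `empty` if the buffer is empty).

Answer: qkrxvnrxvcerxv

Derivation:
After op 1 (insert('r')): buffer="qkrnrcer" (len 8), cursors c1@3 c2@5 c3@8, authorship ..1.2..3
After op 2 (insert('x')): buffer="qkrxnrxcerx" (len 11), cursors c1@4 c2@7 c3@11, authorship ..11.22..33
After op 3 (insert('v')): buffer="qkrxvnrxvcerxv" (len 14), cursors c1@5 c2@9 c3@14, authorship ..111.222..333
After op 4 (move_right): buffer="qkrxvnrxvcerxv" (len 14), cursors c1@6 c2@10 c3@14, authorship ..111.222..333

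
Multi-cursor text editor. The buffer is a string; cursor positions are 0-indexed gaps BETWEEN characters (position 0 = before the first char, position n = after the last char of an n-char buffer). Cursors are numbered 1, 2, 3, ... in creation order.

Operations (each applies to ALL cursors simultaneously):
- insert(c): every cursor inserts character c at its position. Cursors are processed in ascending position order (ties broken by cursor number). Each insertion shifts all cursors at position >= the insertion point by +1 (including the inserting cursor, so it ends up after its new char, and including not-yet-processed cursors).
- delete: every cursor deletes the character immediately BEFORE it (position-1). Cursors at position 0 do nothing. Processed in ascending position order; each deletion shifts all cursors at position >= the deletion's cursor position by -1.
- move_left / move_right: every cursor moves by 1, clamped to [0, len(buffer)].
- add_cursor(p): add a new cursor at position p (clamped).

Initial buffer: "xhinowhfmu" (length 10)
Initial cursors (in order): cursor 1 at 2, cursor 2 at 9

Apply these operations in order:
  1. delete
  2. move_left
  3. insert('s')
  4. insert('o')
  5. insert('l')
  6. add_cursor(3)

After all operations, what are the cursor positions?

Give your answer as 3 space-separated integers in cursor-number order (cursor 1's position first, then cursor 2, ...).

Answer: 3 12 3

Derivation:
After op 1 (delete): buffer="xinowhfu" (len 8), cursors c1@1 c2@7, authorship ........
After op 2 (move_left): buffer="xinowhfu" (len 8), cursors c1@0 c2@6, authorship ........
After op 3 (insert('s')): buffer="sxinowhsfu" (len 10), cursors c1@1 c2@8, authorship 1......2..
After op 4 (insert('o')): buffer="soxinowhsofu" (len 12), cursors c1@2 c2@10, authorship 11......22..
After op 5 (insert('l')): buffer="solxinowhsolfu" (len 14), cursors c1@3 c2@12, authorship 111......222..
After op 6 (add_cursor(3)): buffer="solxinowhsolfu" (len 14), cursors c1@3 c3@3 c2@12, authorship 111......222..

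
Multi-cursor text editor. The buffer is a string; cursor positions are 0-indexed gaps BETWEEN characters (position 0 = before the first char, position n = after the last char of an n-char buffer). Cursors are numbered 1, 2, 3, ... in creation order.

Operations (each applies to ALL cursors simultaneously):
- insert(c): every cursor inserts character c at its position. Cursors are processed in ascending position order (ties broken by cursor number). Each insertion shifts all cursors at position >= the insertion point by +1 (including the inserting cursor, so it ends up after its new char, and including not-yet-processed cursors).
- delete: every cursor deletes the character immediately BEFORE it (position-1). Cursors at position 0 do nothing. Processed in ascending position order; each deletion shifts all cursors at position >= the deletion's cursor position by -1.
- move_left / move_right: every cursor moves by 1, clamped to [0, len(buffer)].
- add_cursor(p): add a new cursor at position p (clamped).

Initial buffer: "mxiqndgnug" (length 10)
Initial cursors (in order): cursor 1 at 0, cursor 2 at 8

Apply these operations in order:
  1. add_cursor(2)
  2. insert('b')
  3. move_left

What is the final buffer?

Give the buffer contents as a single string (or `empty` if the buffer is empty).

After op 1 (add_cursor(2)): buffer="mxiqndgnug" (len 10), cursors c1@0 c3@2 c2@8, authorship ..........
After op 2 (insert('b')): buffer="bmxbiqndgnbug" (len 13), cursors c1@1 c3@4 c2@11, authorship 1..3......2..
After op 3 (move_left): buffer="bmxbiqndgnbug" (len 13), cursors c1@0 c3@3 c2@10, authorship 1..3......2..

Answer: bmxbiqndgnbug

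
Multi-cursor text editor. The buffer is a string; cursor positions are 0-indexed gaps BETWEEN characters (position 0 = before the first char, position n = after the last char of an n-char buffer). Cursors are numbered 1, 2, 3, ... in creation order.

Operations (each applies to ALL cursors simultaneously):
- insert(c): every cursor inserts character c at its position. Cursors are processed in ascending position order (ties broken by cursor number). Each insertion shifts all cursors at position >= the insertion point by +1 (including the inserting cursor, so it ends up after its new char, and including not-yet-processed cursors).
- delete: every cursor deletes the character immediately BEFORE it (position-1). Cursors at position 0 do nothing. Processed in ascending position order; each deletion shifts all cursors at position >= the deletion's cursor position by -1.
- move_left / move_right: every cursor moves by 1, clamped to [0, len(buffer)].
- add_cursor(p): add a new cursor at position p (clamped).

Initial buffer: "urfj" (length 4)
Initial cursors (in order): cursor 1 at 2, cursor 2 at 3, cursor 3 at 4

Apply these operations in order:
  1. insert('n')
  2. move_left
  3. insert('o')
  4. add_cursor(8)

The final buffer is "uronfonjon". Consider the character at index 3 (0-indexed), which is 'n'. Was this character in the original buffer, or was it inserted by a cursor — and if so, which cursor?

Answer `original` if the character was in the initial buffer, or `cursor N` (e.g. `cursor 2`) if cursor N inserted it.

After op 1 (insert('n')): buffer="urnfnjn" (len 7), cursors c1@3 c2@5 c3@7, authorship ..1.2.3
After op 2 (move_left): buffer="urnfnjn" (len 7), cursors c1@2 c2@4 c3@6, authorship ..1.2.3
After op 3 (insert('o')): buffer="uronfonjon" (len 10), cursors c1@3 c2@6 c3@9, authorship ..11.22.33
After op 4 (add_cursor(8)): buffer="uronfonjon" (len 10), cursors c1@3 c2@6 c4@8 c3@9, authorship ..11.22.33
Authorship (.=original, N=cursor N): . . 1 1 . 2 2 . 3 3
Index 3: author = 1

Answer: cursor 1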